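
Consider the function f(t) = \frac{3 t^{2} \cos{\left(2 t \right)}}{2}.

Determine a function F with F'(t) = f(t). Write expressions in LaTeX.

For F(t) to be correct the identity F'(t) - f(t) = 0 must hold.
Check: d/dt[\frac{3 \left(2 t^{2} \sin{\left(2 t \right)} + 2 t \cos{\left(2 t \right)} - \sin{\left(2 t \right)}\right)}{8}] = \frac{3 t^{2} \cos{\left(2 t \right)}}{2} = f(t).

An antiderivative is F(t) = \frac{3 \left(2 t^{2} \sin{\left(2 t \right)} + 2 t \cos{\left(2 t \right)} - \sin{\left(2 t \right)}\right)}{8}.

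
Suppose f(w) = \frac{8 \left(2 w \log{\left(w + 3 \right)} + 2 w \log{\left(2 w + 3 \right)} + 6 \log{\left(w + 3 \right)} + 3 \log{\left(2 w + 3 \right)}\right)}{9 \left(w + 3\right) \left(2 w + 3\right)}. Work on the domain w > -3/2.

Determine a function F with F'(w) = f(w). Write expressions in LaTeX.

f has the shape u'v + uv' for u = \frac{8 \log{\left(w + 3 \right)}}{9} and v = \log{\left(2 w + 3 \right)} — it is the derivative of the product u*v.
Check: d/dw[\frac{8 \log{\left(w + 3 \right)} \log{\left(2 w + 3 \right)}}{9}] = \frac{16 w \log{\left(w + 3 \right)} + 16 w \log{\left(2 w + 3 \right)} + 48 \log{\left(w + 3 \right)} + 24 \log{\left(2 w + 3 \right)}}{18 w^{2} + 81 w + 81}, which equals f(w).

An antiderivative is F(w) = \frac{8 \log{\left(w + 3 \right)} \log{\left(2 w + 3 \right)}}{9}.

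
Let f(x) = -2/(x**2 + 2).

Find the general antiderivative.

F(x) = -sqrt(2)*atan(sqrt(2)*x/2) + C

Recover f(x) by differentiating a candidate F(x); any mismatch rules it out.
Check: d/dx[-sqrt(2)*atan(sqrt(2)*x/2)] = -2/(x**2 + 2) = f(x).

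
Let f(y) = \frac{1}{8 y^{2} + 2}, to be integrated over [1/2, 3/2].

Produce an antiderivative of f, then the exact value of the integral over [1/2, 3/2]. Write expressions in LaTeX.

A candidate is checked by its d/dy: the result must match f(y).
F(y) = \frac{\operatorname{atan}{\left(2 y \right)}}{4} is an antiderivative of f.
Check: d/dy[\frac{\operatorname{atan}{\left(2 y \right)}}{4}] = \frac{1}{8 y^{2} + 2} = f(y).
F(3/2) = \frac{\operatorname{atan}{\left(3 \right)}}{4}; F(1/2) = \frac{\pi}{16}.
Integral = F(3/2) - F(1/2) = - \frac{\pi}{16} + \frac{\operatorname{atan}{\left(3 \right)}}{4}.

Antiderivative: F(y) = \frac{\operatorname{atan}{\left(2 y \right)}}{4}; value = - \frac{\pi}{16} + \frac{\operatorname{atan}{\left(3 \right)}}{4}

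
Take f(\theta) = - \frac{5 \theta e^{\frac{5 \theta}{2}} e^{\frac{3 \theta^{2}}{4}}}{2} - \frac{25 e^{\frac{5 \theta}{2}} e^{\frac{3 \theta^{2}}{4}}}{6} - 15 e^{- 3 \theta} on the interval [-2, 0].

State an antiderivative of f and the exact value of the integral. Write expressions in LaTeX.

Antiderivative: F(\theta) = - \frac{5 e^{\frac{3 \theta^{2}}{4} + \frac{5 \theta}{2}}}{3} + 5 e^{- 3 \theta}; value = - 5 e^{6} + \frac{5}{3 e^{2}} + \frac{10}{3}

The integrand splits into summands that can be handled one at a time.
F(\theta) = - \frac{5 e^{\frac{3 \theta^{2}}{4} + \frac{5 \theta}{2}}}{3} + 5 e^{- 3 \theta} is an antiderivative of f.
Check: d/d\theta[- \frac{5 e^{\frac{3 \theta^{2}}{4} + \frac{5 \theta}{2}}}{3} + 5 e^{- 3 \theta}] = \frac{\left(- 15 \theta e^{\frac{11 \theta}{2}} e^{\frac{3 \theta^{2}}{4}} - 25 e^{\frac{11 \theta}{2}} e^{\frac{3 \theta^{2}}{4}} - 90\right) e^{- 3 \theta}}{6}, which equals f(\theta).
F(0) = \frac{10}{3}; F(-2) = - \frac{5}{3 e^{2}} + 5 e^{6}.
Integral = F(0) - F(-2) = - 5 e^{6} + \frac{5}{3 e^{2}} + \frac{10}{3}.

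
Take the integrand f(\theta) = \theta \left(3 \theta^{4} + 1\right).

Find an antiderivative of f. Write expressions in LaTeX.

An antiderivative is F(\theta) = \frac{\theta^{6}}{2} + \frac{\theta^{2}}{2}.

Recover f(\theta) by differentiating a candidate F(\theta); any mismatch rules it out.
Check: d/d\theta[\frac{\theta^{6}}{2} + \frac{\theta^{2}}{2}] = 3 \theta^{5} + \theta, which equals f(\theta).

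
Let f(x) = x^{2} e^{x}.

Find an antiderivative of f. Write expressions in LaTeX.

f has the shape u'v + uv' for u = x^{2} - 2 x + 2 and v = e^{x} — it is the derivative of the product u*v.
Check: d/dx[\left(x^{2} - 2 x + 2\right) e^{x}] = x^{2} e^{x} = f(x).

An antiderivative is F(x) = \left(x^{2} - 2 x + 2\right) e^{x}.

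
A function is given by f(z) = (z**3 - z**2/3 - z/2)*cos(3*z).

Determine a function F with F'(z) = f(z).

An antiderivative is F(z) = z**3*sin(3*z)/3 - z**2*sin(3*z)/9 + z**2*cos(3*z)/3 - 7*z*sin(3*z)/18 - 2*z*cos(3*z)/27 + 2*sin(3*z)/81 - 7*cos(3*z)/54.

Check any antiderivative F(z) by computing F'(z) and comparing it with f(z).
Check: d/dz[z**3*sin(3*z)/3 - z**2*sin(3*z)/9 + z**2*cos(3*z)/3 - 7*z*sin(3*z)/18 - 2*z*cos(3*z)/27 + 2*sin(3*z)/81 - 7*cos(3*z)/54] = z**3*cos(3*z) - z**2*cos(3*z)/3 - z*cos(3*z)/2, which equals f(z).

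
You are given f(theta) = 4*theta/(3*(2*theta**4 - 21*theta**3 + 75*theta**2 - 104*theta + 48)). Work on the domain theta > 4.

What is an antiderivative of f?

Factor the denominator (3*(theta - 4)**2*(theta - 1)*(2*theta - 3)) and decompose: f = 16/(25*(2*theta - 3)) - 4/(27*(theta - 1)) - 116/(675*(theta - 4)) + 16/(45*(theta - 4)**2); each piece integrates to a log, atan, or power term.
Check: d/dtheta[-4*(29*theta*log(theta - 4) - 54*theta*log(theta - 3/2) + 25*theta*log(theta - 1) - 116*log(theta - 4) + 216*log(theta - 3/2) - 100*log(theta - 1) + 60)/(675*(theta - 4))] = 4*theta/(6*theta**4 - 63*theta**3 + 225*theta**2 - 312*theta + 144), which equals f(theta).

An antiderivative is F(theta) = -4*(29*theta*log(theta - 4) - 54*theta*log(theta - 3/2) + 25*theta*log(theta - 1) - 116*log(theta - 4) + 216*log(theta - 3/2) - 100*log(theta - 1) + 60)/(675*(theta - 4)).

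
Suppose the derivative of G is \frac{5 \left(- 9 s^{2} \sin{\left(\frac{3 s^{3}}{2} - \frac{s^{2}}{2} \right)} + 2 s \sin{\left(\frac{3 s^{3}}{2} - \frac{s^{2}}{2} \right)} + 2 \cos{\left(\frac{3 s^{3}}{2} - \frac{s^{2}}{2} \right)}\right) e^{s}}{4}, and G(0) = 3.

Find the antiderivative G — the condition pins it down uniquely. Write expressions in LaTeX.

G(s) = \frac{5 e^{s} \cos{\left(\frac{3 s^{3}}{2} - \frac{s^{2}}{2} \right)} + 1}{2}

Recognize the product-rule pattern: G'(s) = u'v + uv' with u = \frac{5 \cos{\left(\frac{3 s^{3}}{2} - \frac{s^{2}}{2} \right)}}{2}, v = e^{s}, so integration by parts undoes it.
A general antiderivative is \frac{5 e^{s} \cos{\left(\frac{3 s^{3}}{2} - \frac{s^{2}}{2} \right)}}{2} + C.
The condition gives C = 3 - (\frac{5}{2}) = \frac{1}{2}.
So G(s) = \frac{5 e^{s} \cos{\left(\frac{3 s^{3}}{2} - \frac{s^{2}}{2} \right)} + 1}{2}.
Check: d/ds[\frac{5 e^{s} \cos{\left(\frac{3 s^{3}}{2} - \frac{s^{2}}{2} \right)} + 1}{2}] = - \frac{45 s^{2} e^{s} \sin{\left(\frac{3 s^{3}}{2} - \frac{s^{2}}{2} \right)}}{4} + \frac{5 s e^{s} \sin{\left(\frac{3 s^{3}}{2} - \frac{s^{2}}{2} \right)}}{2} + \frac{5 e^{s} \cos{\left(\frac{3 s^{3}}{2} - \frac{s^{2}}{2} \right)}}{2}, which equals G'(s).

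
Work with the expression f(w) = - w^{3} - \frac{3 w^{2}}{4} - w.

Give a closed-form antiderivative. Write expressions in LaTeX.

An antiderivative is F(w) = - \frac{w^{4}}{4} - \frac{w^{3}}{4} - \frac{w^{2}}{2}.

Integrate term by term and add the pieces.
Check: d/dw[- \frac{w^{4}}{4} - \frac{w^{3}}{4} - \frac{w^{2}}{2}] = - w^{3} - \frac{3 w^{2}}{4} - w = f(w).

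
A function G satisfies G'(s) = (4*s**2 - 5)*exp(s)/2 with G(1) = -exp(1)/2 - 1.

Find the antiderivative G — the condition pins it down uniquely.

Recognize the product-rule pattern: G'(s) = u'v + uv' with u = 2*s**2 - 4*s + 3/2, v = exp(s), so integration by parts undoes it.
A general antiderivative is (4*s**2 - 8*s + 3)*exp(s)/2 + C.
The condition gives C = -exp(1)/2 - 1 - (-exp(1)/2) = -1.
So G(s) = (4*s**2*exp(s) - 8*s*exp(s) + 3*exp(s) - 2)/2.
Check: d/ds[(4*s**2*exp(s) - 8*s*exp(s) + 3*exp(s) - 2)/2] = 2*s**2*exp(s) - 5*exp(s)/2, which equals G'(s).

G(s) = (4*s**2*exp(s) - 8*s*exp(s) + 3*exp(s) - 2)/2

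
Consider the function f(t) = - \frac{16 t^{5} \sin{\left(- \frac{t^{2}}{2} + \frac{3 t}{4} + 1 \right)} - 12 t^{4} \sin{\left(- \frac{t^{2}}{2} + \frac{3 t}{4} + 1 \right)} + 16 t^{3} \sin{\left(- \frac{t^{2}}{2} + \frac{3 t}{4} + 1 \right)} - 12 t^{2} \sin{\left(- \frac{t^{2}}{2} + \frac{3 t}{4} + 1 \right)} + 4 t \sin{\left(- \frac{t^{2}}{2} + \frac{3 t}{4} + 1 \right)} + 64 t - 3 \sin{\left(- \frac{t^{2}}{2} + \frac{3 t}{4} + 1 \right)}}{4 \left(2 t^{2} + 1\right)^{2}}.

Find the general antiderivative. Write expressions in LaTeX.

A candidate is checked by its d/dt: the result must match f(t).
Check: d/dt[- \cos{\left(- \frac{t^{2}}{2} + \frac{3 t}{4} + 1 \right)} + \frac{2}{t^{2} + \frac{1}{2}}] = \frac{- 16 t^{5} \sin{\left(- \frac{t^{2}}{2} + \frac{3 t}{4} + 1 \right)} + 12 t^{4} \sin{\left(- \frac{t^{2}}{2} + \frac{3 t}{4} + 1 \right)} - 16 t^{3} \sin{\left(- \frac{t^{2}}{2} + \frac{3 t}{4} + 1 \right)} + 12 t^{2} \sin{\left(- \frac{t^{2}}{2} + \frac{3 t}{4} + 1 \right)} - 4 t \sin{\left(- \frac{t^{2}}{2} + \frac{3 t}{4} + 1 \right)} - 64 t + 3 \sin{\left(- \frac{t^{2}}{2} + \frac{3 t}{4} + 1 \right)}}{16 t^{4} + 16 t^{2} + 4}, which equals f(t).

F(t) = - \cos{\left(- \frac{t^{2}}{2} + \frac{3 t}{4} + 1 \right)} + \frac{2}{t^{2} + \frac{1}{2}} + C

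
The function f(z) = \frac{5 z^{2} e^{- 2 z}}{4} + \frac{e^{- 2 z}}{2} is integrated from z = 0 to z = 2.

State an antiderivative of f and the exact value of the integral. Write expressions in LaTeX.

Antiderivative: F(z) = - \frac{\left(10 z^{2} + 10 z + 9\right) e^{- 2 z}}{16}; value = \frac{9}{16} - \frac{69}{16 e^{4}}

Recognize the product-rule pattern: f = u'v + uv' with u = - \frac{5 z^{2}}{8} - \frac{5 z}{8} - \frac{9}{16}, v = e^{- 2 z}, so integration by parts undoes it.
F(z) = - \frac{\left(10 z^{2} + 10 z + 9\right) e^{- 2 z}}{16} is an antiderivative of f.
Check: d/dz[- \frac{\left(10 z^{2} + 10 z + 9\right) e^{- 2 z}}{16}] = \frac{\left(5 z^{2} + 2\right) e^{- 2 z}}{4}, which equals f(z).
F(2) = - \frac{69}{16 e^{4}}; F(0) = - \frac{9}{16}.
Integral = F(2) - F(0) = \frac{9}{16} - \frac{69}{16 e^{4}}.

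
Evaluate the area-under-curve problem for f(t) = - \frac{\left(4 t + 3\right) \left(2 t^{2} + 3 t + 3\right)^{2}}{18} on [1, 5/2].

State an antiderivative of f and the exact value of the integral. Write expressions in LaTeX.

Antiderivative: F(t) = \frac{\left(- \frac{2 t^{2}}{3} - t - 1\right)^{3}}{2}; value = - \frac{1295}{6}

The substitution u = - \frac{2 t^{2}}{3} - t - 1 works: f is exactly (dF/du)*(du/dt) for that inner function.
F(t) = \frac{\left(- \frac{2 t^{2}}{3} - t - 1\right)^{3}}{2} is an antiderivative of f.
Check: d/dt[\frac{\left(- \frac{2 t^{2}}{3} - t - 1\right)^{3}}{2}] = - \frac{8 t^{5}}{9} - \frac{10 t^{4}}{3} - \frac{20 t^{3}}{3} - \frac{15 t^{2}}{2} - 5 t - \frac{3}{2}, which equals f(t).
F(5/2) = - \frac{12167}{54}; F(1) = - \frac{256}{27}.
Integral = F(5/2) - F(1) = - \frac{1295}{6}.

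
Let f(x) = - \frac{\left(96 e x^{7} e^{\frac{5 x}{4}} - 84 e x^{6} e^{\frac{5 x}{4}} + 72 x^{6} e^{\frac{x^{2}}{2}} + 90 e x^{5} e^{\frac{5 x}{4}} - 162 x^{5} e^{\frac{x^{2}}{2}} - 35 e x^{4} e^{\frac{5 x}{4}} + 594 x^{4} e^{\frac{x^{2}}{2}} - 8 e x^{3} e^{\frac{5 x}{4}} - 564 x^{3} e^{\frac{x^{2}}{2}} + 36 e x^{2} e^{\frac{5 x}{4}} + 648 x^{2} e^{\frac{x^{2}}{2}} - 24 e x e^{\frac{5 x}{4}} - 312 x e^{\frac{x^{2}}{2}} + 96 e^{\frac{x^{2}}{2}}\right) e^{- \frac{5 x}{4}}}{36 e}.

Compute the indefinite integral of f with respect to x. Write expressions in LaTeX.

F(x) = - \frac{x^{8}}{3} + \frac{x^{7}}{3} - \frac{5 x^{6}}{12} + \frac{7 x^{5}}{36} - \frac{2 x^{5} e^{- \frac{5 x}{4}} e^{\frac{x^{2}}{2}}}{e} + \frac{x^{4}}{18} + \frac{2 x^{4} e^{- \frac{5 x}{4}} e^{\frac{x^{2}}{2}}}{e} - \frac{x^{3}}{3} - \frac{4 x^{3} e^{- \frac{5 x}{4}} e^{\frac{x^{2}}{2}}}{e} + \frac{x^{2}}{3} + \frac{8 x^{2} e^{- \frac{5 x}{4}} e^{\frac{x^{2}}{2}}}{3 e} - \frac{8 x e^{- \frac{5 x}{4}} e^{\frac{x^{2}}{2}}}{3 e} + C

f has the shape u'v + uv' for u = \frac{x^{3}}{3} - \frac{x}{4} + 2 e^{\frac{x^{2}}{2} - \frac{5 x}{4} - 1} and v = - x^{5} + x^{4} - 2 x^{3} + \frac{4 x^{2}}{3} - \frac{4 x}{3} — it is the derivative of the product u*v.
Check: d/dx[- \frac{x^{8}}{3} + \frac{x^{7}}{3} - \frac{5 x^{6}}{12} + \frac{7 x^{5}}{36} - \frac{2 x^{5} e^{- \frac{5 x}{4}} e^{\frac{x^{2}}{2}}}{e} + \frac{x^{4}}{18} + \frac{2 x^{4} e^{- \frac{5 x}{4}} e^{\frac{x^{2}}{2}}}{e} - \frac{x^{3}}{3} - \frac{4 x^{3} e^{- \frac{5 x}{4}} e^{\frac{x^{2}}{2}}}{e} + \frac{x^{2}}{3} + \frac{8 x^{2} e^{- \frac{5 x}{4}} e^{\frac{x^{2}}{2}}}{3 e} - \frac{8 x e^{- \frac{5 x}{4}} e^{\frac{x^{2}}{2}}}{3 e}] = \frac{\left(- 96 e x^{7} e^{\frac{5 x}{4}} + 84 e x^{6} e^{\frac{5 x}{4}} - 72 x^{6} e^{\frac{x^{2}}{2}} - 90 e x^{5} e^{\frac{5 x}{4}} + 162 x^{5} e^{\frac{x^{2}}{2}} + 35 e x^{4} e^{\frac{5 x}{4}} - 594 x^{4} e^{\frac{x^{2}}{2}} + 8 e x^{3} e^{\frac{5 x}{4}} + 564 x^{3} e^{\frac{x^{2}}{2}} - 36 e x^{2} e^{\frac{5 x}{4}} - 648 x^{2} e^{\frac{x^{2}}{2}} + 24 e x e^{\frac{5 x}{4}} + 312 x e^{\frac{x^{2}}{2}} - 96 e^{\frac{x^{2}}{2}}\right) e^{- \frac{5 x}{4}}}{36 e}, which equals f(x).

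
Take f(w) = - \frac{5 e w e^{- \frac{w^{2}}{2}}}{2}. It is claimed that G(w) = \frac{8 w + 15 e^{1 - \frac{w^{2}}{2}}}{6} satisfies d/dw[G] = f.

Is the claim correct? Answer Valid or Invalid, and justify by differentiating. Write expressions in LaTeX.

Invalid: d/dw[G] - f = \frac{4}{3}, which is not 0.

d/dw[G] = \frac{e \left(- 15 w + \frac{8 e^{\frac{w^{2}}{2}}}{e}\right) e^{- \frac{w^{2}}{2}}}{6}
d/dw[G] - f(w) = \frac{4}{3} != 0.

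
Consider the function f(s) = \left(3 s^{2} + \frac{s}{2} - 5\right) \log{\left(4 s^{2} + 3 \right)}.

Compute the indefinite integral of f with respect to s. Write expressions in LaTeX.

For F(s) to be correct the identity F'(s) - f(s) = 0 must hold.
Check: d/ds[\frac{48 s^{3} \log{\left(4 s^{2} + 3 \right)} - 32 s^{3} + 12 s^{2} \log{\left(4 s^{2} + 3 \right)} - 12 s^{2} - 240 s \log{\left(4 s^{2} + 3 \right)} + 552 s + 9 \log{\left(s^{2} + \frac{3}{4} \right)} - 276 \sqrt{3} \operatorname{atan}{\left(\frac{2 \sqrt{3} s}{3} \right)}}{48}] = 3 s^{2} \log{\left(4 s^{2} + 3 \right)} + \frac{s \log{\left(4 s^{2} + 3 \right)}}{2} - 5 \log{\left(4 s^{2} + 3 \right)}, which equals f(s).

F(s) = \frac{48 s^{3} \log{\left(4 s^{2} + 3 \right)} - 32 s^{3} + 12 s^{2} \log{\left(4 s^{2} + 3 \right)} - 12 s^{2} - 240 s \log{\left(4 s^{2} + 3 \right)} + 552 s + 9 \log{\left(s^{2} + \frac{3}{4} \right)} - 276 \sqrt{3} \operatorname{atan}{\left(\frac{2 \sqrt{3} s}{3} \right)}}{48} + C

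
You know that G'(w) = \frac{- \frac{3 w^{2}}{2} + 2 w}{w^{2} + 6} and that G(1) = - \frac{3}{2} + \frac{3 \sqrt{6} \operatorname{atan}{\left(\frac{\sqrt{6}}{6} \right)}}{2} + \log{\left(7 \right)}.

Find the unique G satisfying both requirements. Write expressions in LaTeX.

G(w) = - \frac{3 w}{2} + \log{\left(w^{2} + 6 \right)} + \frac{3 \sqrt{6} \operatorname{atan}{\left(\frac{\sqrt{6} w}{6} \right)}}{2}

Recover the given G'(w) by differentiating a candidate G(w); any mismatch rules it out.
A general antiderivative is - \frac{3 w}{2} + \log{\left(w^{2} + 6 \right)} + \frac{3 \sqrt{6} \operatorname{atan}{\left(\frac{\sqrt{6} w}{6} \right)}}{2} + C.
The condition gives C = - \frac{3}{2} + \frac{3 \sqrt{6} \operatorname{atan}{\left(\frac{\sqrt{6}}{6} \right)}}{2} + \log{\left(7 \right)} - (- \frac{3}{2} + \frac{3 \sqrt{6} \operatorname{atan}{\left(\frac{\sqrt{6}}{6} \right)}}{2} + \log{\left(7 \right)}) = 0.
So G(w) = - \frac{3 w}{2} + \log{\left(w^{2} + 6 \right)} + \frac{3 \sqrt{6} \operatorname{atan}{\left(\frac{\sqrt{6} w}{6} \right)}}{2}.
Check: d/dw[- \frac{3 w}{2} + \log{\left(w^{2} + 6 \right)} + \frac{3 \sqrt{6} \operatorname{atan}{\left(\frac{\sqrt{6} w}{6} \right)}}{2}] = \frac{- 3 w^{2} + 4 w}{2 w^{2} + 12}, which equals G'(w).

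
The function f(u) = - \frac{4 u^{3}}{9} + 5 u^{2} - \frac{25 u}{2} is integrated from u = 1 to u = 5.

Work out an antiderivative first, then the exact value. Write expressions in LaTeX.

Antiderivative: F(u) = - \frac{u^{2} \left(2 u - 15\right)^{2}}{36}; value = - \frac{38}{3}

f matches the chain-rule pattern g'(h)*h' with inner function h(u) = \frac{2 u^{2}}{3} - 5 u; substituting w = h(u) collapses the integral.
F(u) = - \frac{u^{2} \left(2 u - 15\right)^{2}}{36} is an antiderivative of f.
Check: d/du[- \frac{u^{2} \left(2 u - 15\right)^{2}}{36}] = - \frac{4 u^{3}}{9} + 5 u^{2} - \frac{25 u}{2} = f(u).
F(5) = - \frac{625}{36}; F(1) = - \frac{169}{36}.
Integral = F(5) - F(1) = - \frac{38}{3}.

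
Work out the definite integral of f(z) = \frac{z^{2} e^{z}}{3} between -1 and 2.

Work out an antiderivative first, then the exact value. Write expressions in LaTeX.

Antiderivative: F(z) = \frac{\left(z^{2} - 2 z + 2\right) e^{z}}{3}; value = - \frac{5}{3 e} + \frac{2 e^{2}}{3}

f has the shape u'v + uv' for u = \frac{z^{2}}{3} - \frac{2 z}{3} + \frac{2}{3} and v = e^{z} — it is the derivative of the product u*v.
F(z) = \frac{\left(z^{2} - 2 z + 2\right) e^{z}}{3} is an antiderivative of f.
Check: d/dz[\frac{\left(z^{2} - 2 z + 2\right) e^{z}}{3}] = \frac{z^{2} e^{z}}{3} = f(z).
F(2) = \frac{2 e^{2}}{3}; F(-1) = \frac{5}{3 e}.
Integral = F(2) - F(-1) = - \frac{5}{3 e} + \frac{2 e^{2}}{3}.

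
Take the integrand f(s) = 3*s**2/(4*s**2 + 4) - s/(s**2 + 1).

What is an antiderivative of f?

The integrand splits into summands that can be handled one at a time.
Check: d/ds[(3*s - 2*log(s**2 + 1) - 3*atan(s))/4] = (3*s**2 - 4*s)/(4*s**2 + 4), which equals f(s).

An antiderivative is F(s) = (3*s - 2*log(s**2 + 1) - 3*atan(s))/4.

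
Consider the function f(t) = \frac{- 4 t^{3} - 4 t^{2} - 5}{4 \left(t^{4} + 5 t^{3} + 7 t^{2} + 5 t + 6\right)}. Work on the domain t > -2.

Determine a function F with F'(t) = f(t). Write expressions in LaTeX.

The denominator factors as 4 \left(t + 2\right) \left(t + 3\right) \left(t^{2} + 1\right); partial fractions split f into directly integrable pieces: \frac{5 t + 3}{40 \left(t^{2} + 1\right)} - \frac{67}{40 \left(t + 3\right)} + \frac{11}{20 \left(t + 2\right)}.
Check: d/dt[\frac{44 \log{\left(t + 2 \right)} - 134 \log{\left(t + 3 \right)} + 5 \log{\left(t^{2} + 1 \right)} + 6 \operatorname{atan}{\left(t \right)}}{80}] = \frac{- 4 t^{3} - 4 t^{2} - 5}{4 t^{4} + 20 t^{3} + 28 t^{2} + 20 t + 24}, which equals f(t).

An antiderivative is F(t) = \frac{44 \log{\left(t + 2 \right)} - 134 \log{\left(t + 3 \right)} + 5 \log{\left(t^{2} + 1 \right)} + 6 \operatorname{atan}{\left(t \right)}}{80}.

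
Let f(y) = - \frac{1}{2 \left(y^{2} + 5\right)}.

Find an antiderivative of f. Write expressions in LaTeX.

An antiderivative is F(y) = - \frac{\sqrt{5} \operatorname{atan}{\left(\frac{\sqrt{5} y}{5} \right)}}{10}.

An antiderivative F(y) passes only if d/dy[F] lands on f(y) exactly.
Check: d/dy[- \frac{\sqrt{5} \operatorname{atan}{\left(\frac{\sqrt{5} y}{5} \right)}}{10}] = - \frac{1}{2 y^{2} + 10}, which equals f(y).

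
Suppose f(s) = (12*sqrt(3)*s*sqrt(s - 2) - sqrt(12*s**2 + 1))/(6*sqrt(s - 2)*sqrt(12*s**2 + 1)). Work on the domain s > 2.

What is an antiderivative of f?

An antiderivative is F(s) = (-2*sqrt(s - 2) + sqrt(3)*sqrt(12*s**2 + 1))/6.

A candidate is checked by its d/ds: the result must match f(s).
Check: d/ds[(-2*sqrt(s - 2) + sqrt(3)*sqrt(12*s**2 + 1))/6] = (12*sqrt(3)*s*sqrt(s - 2) - sqrt(12*s**2 + 1))/(6*sqrt(s - 2)*sqrt(12*s**2 + 1)) = f(s).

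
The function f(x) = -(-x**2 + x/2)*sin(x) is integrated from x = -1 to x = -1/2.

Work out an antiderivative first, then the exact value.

Antiderivative: F(x) = -x**2*cos(x) + 2*x*sin(x) + x*cos(x)/2 - sin(x)/2 + 2*cos(x); value = -5*sin(1)/2 - cos(1)/2 + 3*sin(1/2)/2 + 3*cos(1/2)/2

Recover f(x) by differentiating a candidate F(x); any mismatch rules it out.
F(x) = -x**2*cos(x) + 2*x*sin(x) + x*cos(x)/2 - sin(x)/2 + 2*cos(x) is an antiderivative of f.
Check: d/dx[-x**2*cos(x) + 2*x*sin(x) + x*cos(x)/2 - sin(x)/2 + 2*cos(x)] = x**2*sin(x) - x*sin(x)/2, which equals f(x).
F(-1/2) = 3*sin(1/2)/2 + 3*cos(1/2)/2; F(-1) = cos(1)/2 + 5*sin(1)/2.
Integral = F(-1/2) - F(-1) = -5*sin(1)/2 - cos(1)/2 + 3*sin(1/2)/2 + 3*cos(1/2)/2.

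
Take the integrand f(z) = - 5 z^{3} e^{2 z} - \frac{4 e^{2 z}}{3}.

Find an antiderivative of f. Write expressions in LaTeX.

Recognize the product-rule pattern: f = u'v + uv' with u = - \frac{5 z^{3}}{2} + \frac{15 z^{2}}{4} - \frac{15 z}{4} + \frac{29}{24}, v = e^{2 z}, so integration by parts undoes it.
Check: d/dz[\frac{\left(- 60 z^{3} + 90 z^{2} - 90 z + 29\right) e^{2 z}}{24}] = - 5 z^{3} e^{2 z} - \frac{4 e^{2 z}}{3} = f(z).

An antiderivative is F(z) = \frac{\left(- 60 z^{3} + 90 z^{2} - 90 z + 29\right) e^{2 z}}{24}.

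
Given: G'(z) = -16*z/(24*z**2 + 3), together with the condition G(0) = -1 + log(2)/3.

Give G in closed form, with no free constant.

G(z) = -(log(4*z**2 + 1/2) + 3)/3

The substitution u = 4*z**2 + 1/2 works: G'(z) is exactly (dG/du)*(du/dz) for that inner function.
A general antiderivative is -log(4*z**2 + 1/2)/3 + C.
The condition gives C = -1 + log(2)/3 - (log(2)/3) = -1.
So G(z) = -(log(4*z**2 + 1/2) + 3)/3.
Check: d/dz[-(log(4*z**2 + 1/2) + 3)/3] = -16*z/(24*z**2 + 3) = G'(z).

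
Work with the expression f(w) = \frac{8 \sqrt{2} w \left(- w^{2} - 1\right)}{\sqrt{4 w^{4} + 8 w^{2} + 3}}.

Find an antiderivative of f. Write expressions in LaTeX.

The substitution u = 2 w^{4} + 4 w^{2} + \frac{3}{2} works: f is exactly (dF/du)*(du/dw) for that inner function.
Check: d/dw[- 2 \sqrt{2 w^{4} + 4 w^{2} + \frac{3}{2}}] = \frac{- 8 \sqrt{2} w^{3} - 8 \sqrt{2} w}{\sqrt{4 w^{4} + 8 w^{2} + 3}}, which equals f(w).

An antiderivative is F(w) = - 2 \sqrt{2 w^{4} + 4 w^{2} + \frac{3}{2}}.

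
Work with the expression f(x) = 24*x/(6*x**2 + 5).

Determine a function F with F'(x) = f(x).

f matches the chain-rule pattern g'(h)*h' with inner function h(x) = 2*x**2 + 5/3; substituting u = h(x) collapses the integral.
Check: d/dx[2*log(2*x**2 + 5/3)] = 24*x/(6*x**2 + 5) = f(x).

An antiderivative is F(x) = 2*log(2*x**2 + 5/3).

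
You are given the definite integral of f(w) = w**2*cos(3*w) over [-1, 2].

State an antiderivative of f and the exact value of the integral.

Antiderivative: F(w) = w**2*sin(3*w)/3 + 2*w*cos(3*w)/9 - 2*sin(3*w)/27; value = 34*sin(6)/27 + 2*cos(3)/9 + 7*sin(3)/27 + 4*cos(6)/9

Recover f(w) by differentiating a candidate F(w); any mismatch rules it out.
F(w) = w**2*sin(3*w)/3 + 2*w*cos(3*w)/9 - 2*sin(3*w)/27 is an antiderivative of f.
Check: d/dw[w**2*sin(3*w)/3 + 2*w*cos(3*w)/9 - 2*sin(3*w)/27] = w**2*cos(3*w) = f(w).
F(2) = 34*sin(6)/27 + 4*cos(6)/9; F(-1) = -7*sin(3)/27 - 2*cos(3)/9.
Integral = F(2) - F(-1) = 34*sin(6)/27 + 2*cos(3)/9 + 7*sin(3)/27 + 4*cos(6)/9.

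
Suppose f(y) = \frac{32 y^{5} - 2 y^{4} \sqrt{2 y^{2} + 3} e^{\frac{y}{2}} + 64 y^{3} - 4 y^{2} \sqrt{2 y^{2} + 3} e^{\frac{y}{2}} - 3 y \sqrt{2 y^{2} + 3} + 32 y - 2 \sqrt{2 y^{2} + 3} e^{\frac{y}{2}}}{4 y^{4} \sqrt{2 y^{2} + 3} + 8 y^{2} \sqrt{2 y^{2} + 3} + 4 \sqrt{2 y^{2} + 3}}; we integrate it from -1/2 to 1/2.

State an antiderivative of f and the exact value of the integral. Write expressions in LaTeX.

Antiderivative: F(y) = \frac{32 \left(y^{2} + 1\right) \sqrt{2 y^{2} + 3} - 8 \left(y^{2} + 1\right) e^{\frac{y}{2}} + 3}{8 \left(y^{2} + 1\right)}; value = - e^{\frac{1}{4}} + e^{- \frac{1}{4}}

For F(y) to be correct the identity F'(y) - f(y) = 0 must hold.
F(y) = \frac{32 \left(y^{2} + 1\right) \sqrt{2 y^{2} + 3} - 8 \left(y^{2} + 1\right) e^{\frac{y}{2}} + 3}{8 \left(y^{2} + 1\right)} is an antiderivative of f.
Check: d/dy[\frac{32 \left(y^{2} + 1\right) \sqrt{2 y^{2} + 3} - 8 \left(y^{2} + 1\right) e^{\frac{y}{2}} + 3}{8 \left(y^{2} + 1\right)}] = \frac{32 y^{5} - 2 y^{4} \sqrt{2 y^{2} + 3} e^{\frac{y}{2}} + 64 y^{3} - 4 y^{2} \sqrt{2 y^{2} + 3} e^{\frac{y}{2}} - 3 y \sqrt{2 y^{2} + 3} + 32 y - 2 \sqrt{2 y^{2} + 3} e^{\frac{y}{2}}}{4 y^{4} \sqrt{2 y^{2} + 3} + 8 y^{2} \sqrt{2 y^{2} + 3} + 4 \sqrt{2 y^{2} + 3}} = f(y).
F(1/2) = - e^{\frac{1}{4}} + \frac{3}{10} + 2 \sqrt{14}; F(-1/2) = - \frac{1}{e^{\frac{1}{4}}} + \frac{3}{10} + 2 \sqrt{14}.
Integral = F(1/2) - F(-1/2) = - e^{\frac{1}{4}} + e^{- \frac{1}{4}}.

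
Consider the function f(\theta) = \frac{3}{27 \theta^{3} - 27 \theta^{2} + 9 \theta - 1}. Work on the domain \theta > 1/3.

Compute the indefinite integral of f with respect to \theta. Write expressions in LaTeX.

Differentiate the proposed F(\theta) back; it has to land on f(\theta) exactly.
Check: d/d\theta[- \frac{1}{2 \left(3 \theta - 1\right)^{2}}] = \frac{3}{27 \theta^{3} - 27 \theta^{2} + 9 \theta - 1} = f(\theta).

F(\theta) = - \frac{1}{2 \left(3 \theta - 1\right)^{2}} + C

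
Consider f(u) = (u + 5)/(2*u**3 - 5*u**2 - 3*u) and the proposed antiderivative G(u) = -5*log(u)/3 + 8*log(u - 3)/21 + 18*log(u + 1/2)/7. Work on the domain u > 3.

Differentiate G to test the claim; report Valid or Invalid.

d/du[G] = (18*u**2 - 47*u + 35)/(14*u**3 - 35*u**2 - 21*u)
d/du[G] - f(u) = 18/(14*u + 7) != 0.

Invalid: d/du[G] - f = 18/(14*u + 7), which is not 0.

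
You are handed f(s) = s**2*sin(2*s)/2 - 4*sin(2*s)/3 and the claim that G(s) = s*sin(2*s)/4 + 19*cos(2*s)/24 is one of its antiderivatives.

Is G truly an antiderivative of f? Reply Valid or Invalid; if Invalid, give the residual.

d/ds[G] = s*cos(2*s)/2 - 4*sin(2*s)/3
d/ds[G] - f(s) = -s**2*sin(2*s)/2 + s*cos(2*s)/2 != 0.

Invalid: d/ds[G] - f = -s**2*sin(2*s)/2 + s*cos(2*s)/2, which is not 0.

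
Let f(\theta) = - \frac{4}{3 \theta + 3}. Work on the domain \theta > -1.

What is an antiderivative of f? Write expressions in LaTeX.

An antiderivative is F(\theta) = - \frac{4 \log{\left(\frac{3 \theta}{2} + \frac{3}{2} \right)}}{3}.

For F(\theta) to be correct the identity F'(\theta) - f(\theta) = 0 must hold.
Check: d/d\theta[- \frac{4 \log{\left(\frac{3 \theta}{2} + \frac{3}{2} \right)}}{3}] = - \frac{4}{3 \theta + 3} = f(\theta).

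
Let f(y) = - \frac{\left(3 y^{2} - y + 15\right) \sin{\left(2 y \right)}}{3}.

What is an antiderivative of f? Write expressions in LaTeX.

An antiderivative is F(y) = \frac{y^{2} \cos{\left(2 y \right)}}{2} - \frac{y \sin{\left(2 y \right)}}{2} - \frac{y \cos{\left(2 y \right)}}{6} + \frac{\sin{\left(2 y \right)}}{12} + \frac{9 \cos{\left(2 y \right)}}{4}.

For F(y) to be correct the identity F'(y) - f(y) = 0 must hold.
Check: d/dy[\frac{y^{2} \cos{\left(2 y \right)}}{2} - \frac{y \sin{\left(2 y \right)}}{2} - \frac{y \cos{\left(2 y \right)}}{6} + \frac{\sin{\left(2 y \right)}}{12} + \frac{9 \cos{\left(2 y \right)}}{4}] = - y^{2} \sin{\left(2 y \right)} + \frac{y \sin{\left(2 y \right)}}{3} - 5 \sin{\left(2 y \right)}, which equals f(y).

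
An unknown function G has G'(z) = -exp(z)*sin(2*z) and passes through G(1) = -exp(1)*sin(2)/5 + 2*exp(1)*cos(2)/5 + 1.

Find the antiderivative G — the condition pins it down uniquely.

Any candidate G(z) must reproduce the stated G'(z) exactly.
A general antiderivative is -exp(z)*sin(2*z)/5 + 2*exp(z)*cos(2*z)/5 + C.
The condition gives C = -exp(1)*sin(2)/5 + 2*exp(1)*cos(2)/5 + 1 - (-exp(1)*sin(2)/5 + 2*exp(1)*cos(2)/5) = 1.
So G(z) = (-exp(z)*sin(2*z) + 2*exp(z)*cos(2*z) + 5)/5.
Check: d/dz[(-exp(z)*sin(2*z) + 2*exp(z)*cos(2*z) + 5)/5] = -exp(z)*sin(2*z) = G'(z).

G(z) = (-exp(z)*sin(2*z) + 2*exp(z)*cos(2*z) + 5)/5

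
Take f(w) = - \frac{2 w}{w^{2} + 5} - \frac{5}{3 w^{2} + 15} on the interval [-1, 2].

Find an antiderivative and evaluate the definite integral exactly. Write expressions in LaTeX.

Antiderivative: F(w) = - \frac{3 \log{\left(w^{2} + 5 \right)} + \sqrt{5} \operatorname{atan}{\left(\frac{\sqrt{5} w}{5} \right)}}{3}; value = - \log{\left(9 \right)} - \frac{\sqrt{5} \operatorname{atan}{\left(\frac{2 \sqrt{5}}{5} \right)}}{3} - \frac{\sqrt{5} \operatorname{atan}{\left(\frac{\sqrt{5}}{5} \right)}}{3} + \log{\left(6 \right)}

The integrand splits into summands that can be handled one at a time.
F(w) = - \frac{3 \log{\left(w^{2} + 5 \right)} + \sqrt{5} \operatorname{atan}{\left(\frac{\sqrt{5} w}{5} \right)}}{3} is an antiderivative of f.
Check: d/dw[- \frac{3 \log{\left(w^{2} + 5 \right)} + \sqrt{5} \operatorname{atan}{\left(\frac{\sqrt{5} w}{5} \right)}}{3}] = \frac{- 6 w - 5}{3 w^{2} + 15}, which equals f(w).
F(2) = - \log{\left(9 \right)} - \frac{\sqrt{5} \operatorname{atan}{\left(\frac{2 \sqrt{5}}{5} \right)}}{3}; F(-1) = - \log{\left(6 \right)} + \frac{\sqrt{5} \operatorname{atan}{\left(\frac{\sqrt{5}}{5} \right)}}{3}.
Integral = F(2) - F(-1) = - \log{\left(9 \right)} - \frac{\sqrt{5} \operatorname{atan}{\left(\frac{2 \sqrt{5}}{5} \right)}}{3} - \frac{\sqrt{5} \operatorname{atan}{\left(\frac{\sqrt{5}}{5} \right)}}{3} + \log{\left(6 \right)}.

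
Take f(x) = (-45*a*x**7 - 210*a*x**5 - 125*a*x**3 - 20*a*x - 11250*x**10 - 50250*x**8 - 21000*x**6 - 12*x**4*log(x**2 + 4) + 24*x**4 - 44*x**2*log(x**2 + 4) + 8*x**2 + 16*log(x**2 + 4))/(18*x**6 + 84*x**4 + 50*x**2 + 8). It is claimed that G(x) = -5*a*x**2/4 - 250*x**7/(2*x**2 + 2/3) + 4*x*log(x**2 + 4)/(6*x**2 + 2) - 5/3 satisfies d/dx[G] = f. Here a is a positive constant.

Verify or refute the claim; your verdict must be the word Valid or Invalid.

d/dx[G] = (-45*a*x**7 - 210*a*x**5 - 125*a*x**3 - 20*a*x - 11250*x**10 - 50250*x**8 - 21000*x**6 - 12*x**4*log(x**2 + 4) + 24*x**4 - 44*x**2*log(x**2 + 4) + 8*x**2 + 16*log(x**2 + 4))/(18*x**6 + 84*x**4 + 50*x**2 + 8)
This equals f(x) exactly, so the claim holds.

Valid. The derivative of G reproduces f.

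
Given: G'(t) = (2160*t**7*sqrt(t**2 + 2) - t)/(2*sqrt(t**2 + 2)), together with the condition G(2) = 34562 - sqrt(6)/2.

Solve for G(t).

Since d/dt undoes antidifferentiation here, G(t) must give back the stated G'(t).
A general antiderivative is 135*t**8 - sqrt(t**2 + 2)/2 + C.
The condition gives C = 34562 - sqrt(6)/2 - (34560 - sqrt(6)/2) = 2.
So G(t) = 135*t**8 - sqrt(t**2 + 2)/2 + 2.
Check: d/dt[135*t**8 - sqrt(t**2 + 2)/2 + 2] = (2160*t**7*sqrt(t**2 + 2) - t)/(2*sqrt(t**2 + 2)) = G'(t).

G(t) = 135*t**8 - sqrt(t**2 + 2)/2 + 2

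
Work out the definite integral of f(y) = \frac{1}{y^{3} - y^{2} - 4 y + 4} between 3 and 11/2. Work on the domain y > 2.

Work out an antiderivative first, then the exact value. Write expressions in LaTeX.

Factor the denominator (\left(y - 2\right) \left(y - 1\right) \left(y + 2\right)) and decompose: f = \frac{1}{12 \left(y + 2\right)} - \frac{1}{3 \left(y - 1\right)} + \frac{1}{4 \left(y - 2\right)}; each piece integrates to a log, atan, or power term.
F(y) = \frac{3 \log{\left(y - 2 \right)} - 4 \log{\left(y - 1 \right)} + \log{\left(y + 2 \right)}}{12} is an antiderivative of f.
Check: d/dy[\frac{3 \log{\left(y - 2 \right)} - 4 \log{\left(y - 1 \right)} + \log{\left(y + 2 \right)}}{12}] = \frac{1}{y^{3} - y^{2} - 4 y + 4} = f(y).
F(11/2) = - \frac{\log{\left(\frac{9}{2} \right)}}{3} + \frac{\log{\left(\frac{15}{2} \right)}}{12} + \frac{\log{\left(\frac{7}{2} \right)}}{4}; F(3) = - \frac{\log{\left(2 \right)}}{3} + \frac{\log{\left(5 \right)}}{12}.
Integral = F(11/2) - F(3) = - \frac{\log{\left(\frac{9}{2} \right)}}{3} - \frac{\log{\left(5 \right)}}{12} + \frac{\log{\left(\frac{15}{2} \right)}}{12} + \frac{\log{\left(2 \right)}}{3} + \frac{\log{\left(\frac{7}{2} \right)}}{4}.

Antiderivative: F(y) = \frac{3 \log{\left(y - 2 \right)} - 4 \log{\left(y - 1 \right)} + \log{\left(y + 2 \right)}}{12}; value = - \frac{\log{\left(\frac{9}{2} \right)}}{3} - \frac{\log{\left(5 \right)}}{12} + \frac{\log{\left(\frac{15}{2} \right)}}{12} + \frac{\log{\left(2 \right)}}{3} + \frac{\log{\left(\frac{7}{2} \right)}}{4}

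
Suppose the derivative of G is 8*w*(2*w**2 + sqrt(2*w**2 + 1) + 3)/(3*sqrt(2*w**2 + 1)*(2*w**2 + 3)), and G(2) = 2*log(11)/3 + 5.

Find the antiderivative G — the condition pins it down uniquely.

Check a candidate G(w) by differentiating: d/dw[G] must match the given G'(w).
A general antiderivative is 4*sqrt(2*w**2 + 1)/3 + 2*log(2*w**2 + 3)/3 + C.
The condition gives C = 2*log(11)/3 + 5 - (2*log(11)/3 + 4) = 1.
So G(w) = 4*sqrt(2*w**2 + 1)/3 + 2*log(2*w**2 + 3)/3 + 1.
Check: d/dw[4*sqrt(2*w**2 + 1)/3 + 2*log(2*w**2 + 3)/3 + 1] = (16*w**3 + 8*w*sqrt(2*w**2 + 1) + 24*w)/(6*w**2*sqrt(2*w**2 + 1) + 9*sqrt(2*w**2 + 1)), which equals G'(w).

G(w) = 4*sqrt(2*w**2 + 1)/3 + 2*log(2*w**2 + 3)/3 + 1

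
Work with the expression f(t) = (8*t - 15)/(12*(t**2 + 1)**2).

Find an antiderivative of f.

An antiderivative is F(t) = (-15*t - 15*(t**2 + 1)*atan(t) - 8)/(24*(t**2 + 1)).

Check any antiderivative F(t) by computing F'(t) and comparing it with f(t).
Check: d/dt[(-15*t - 15*(t**2 + 1)*atan(t) - 8)/(24*(t**2 + 1))] = (8*t - 15)/(12*t**4 + 24*t**2 + 12), which equals f(t).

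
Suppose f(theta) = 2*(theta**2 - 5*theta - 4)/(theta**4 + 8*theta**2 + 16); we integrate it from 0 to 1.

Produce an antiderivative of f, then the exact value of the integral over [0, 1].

Recognize the product-rule pattern: f = u'v + uv' with u = 1/(theta**2/2 + 2), v = 5/2 - theta, so integration by parts undoes it.
F(theta) = (5/2 - theta)/(theta**2/2 + 2) is an antiderivative of f.
Check: d/dtheta[(5/2 - theta)/(theta**2/2 + 2)] = (2*theta**2 - 10*theta - 8)/(theta**4 + 8*theta**2 + 16), which equals f(theta).
F(1) = 3/5; F(0) = 5/4.
Integral = F(1) - F(0) = -13/20.

Antiderivative: F(theta) = (5/2 - theta)/(theta**2/2 + 2); value = -13/20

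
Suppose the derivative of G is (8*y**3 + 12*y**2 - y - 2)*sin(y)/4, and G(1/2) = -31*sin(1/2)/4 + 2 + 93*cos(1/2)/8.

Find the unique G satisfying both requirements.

Check a candidate G(y) by differentiating: d/dy[G] must match the given G'(y).
A general antiderivative is -2*y**3*cos(y) + 6*y**2*sin(y) - 3*y**2*cos(y) + 6*y*sin(y) + 49*y*cos(y)/4 - 49*sin(y)/4 + 13*cos(y)/2 + C.
The condition gives C = -31*sin(1/2)/4 + 2 + 93*cos(1/2)/8 - (-31*sin(1/2)/4 + 93*cos(1/2)/8) = 2.
So G(y) = -(8*y**3*cos(y) - 24*y**2*sin(y) + 12*y**2*cos(y) - 24*y*sin(y) - 49*y*cos(y) + 49*sin(y) - 26*cos(y) - 8)/4.
Check: d/dy[-(8*y**3*cos(y) - 24*y**2*sin(y) + 12*y**2*cos(y) - 24*y*sin(y) - 49*y*cos(y) + 49*sin(y) - 26*cos(y) - 8)/4] = 2*y**3*sin(y) + 3*y**2*sin(y) - y*sin(y)/4 - sin(y)/2, which equals G'(y).

G(y) = -(8*y**3*cos(y) - 24*y**2*sin(y) + 12*y**2*cos(y) - 24*y*sin(y) - 49*y*cos(y) + 49*sin(y) - 26*cos(y) - 8)/4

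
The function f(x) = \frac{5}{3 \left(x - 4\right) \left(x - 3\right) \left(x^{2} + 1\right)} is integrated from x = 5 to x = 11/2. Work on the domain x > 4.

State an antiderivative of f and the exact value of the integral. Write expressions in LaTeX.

Antiderivative: F(x) = \frac{20 \log{\left(x - 4 \right)} - 34 \log{\left(x - 3 \right)} + 7 \log{\left(x^{2} + 1 \right)} + 22 \operatorname{atan}{\left(x \right)}}{204}; value = - \frac{\log{\left(\frac{5}{2} \right)}}{6} - \frac{11 \operatorname{atan}{\left(5 \right)}}{102} - \frac{7 \log{\left(26 \right)}}{204} + \frac{5 \log{\left(\frac{3}{2} \right)}}{51} + \frac{\log{\left(2 \right)}}{6} + \frac{7 \log{\left(\frac{125}{4} \right)}}{204} + \frac{11 \operatorname{atan}{\left(\frac{11}{2} \right)}}{102}

The denominator factors as 3 \left(x - 4\right) \left(x - 3\right) \left(x^{2} + 1\right); partial fractions split f into directly integrable pieces: \frac{7 x + 11}{102 \left(x^{2} + 1\right)} - \frac{1}{6 \left(x - 3\right)} + \frac{5}{51 \left(x - 4\right)}.
F(x) = \frac{20 \log{\left(x - 4 \right)} - 34 \log{\left(x - 3 \right)} + 7 \log{\left(x^{2} + 1 \right)} + 22 \operatorname{atan}{\left(x \right)}}{204} is an antiderivative of f.
Check: d/dx[\frac{20 \log{\left(x - 4 \right)} - 34 \log{\left(x - 3 \right)} + 7 \log{\left(x^{2} + 1 \right)} + 22 \operatorname{atan}{\left(x \right)}}{204}] = \frac{5}{3 x^{4} - 21 x^{3} + 39 x^{2} - 21 x + 36}, which equals f(x).
F(11/2) = - \frac{\log{\left(\frac{5}{2} \right)}}{6} + \frac{5 \log{\left(\frac{3}{2} \right)}}{51} + \frac{7 \log{\left(\frac{125}{4} \right)}}{204} + \frac{11 \operatorname{atan}{\left(\frac{11}{2} \right)}}{102}; F(5) = - \frac{\log{\left(2 \right)}}{6} + \frac{7 \log{\left(26 \right)}}{204} + \frac{11 \operatorname{atan}{\left(5 \right)}}{102}.
Integral = F(11/2) - F(5) = - \frac{\log{\left(\frac{5}{2} \right)}}{6} - \frac{11 \operatorname{atan}{\left(5 \right)}}{102} - \frac{7 \log{\left(26 \right)}}{204} + \frac{5 \log{\left(\frac{3}{2} \right)}}{51} + \frac{\log{\left(2 \right)}}{6} + \frac{7 \log{\left(\frac{125}{4} \right)}}{204} + \frac{11 \operatorname{atan}{\left(\frac{11}{2} \right)}}{102}.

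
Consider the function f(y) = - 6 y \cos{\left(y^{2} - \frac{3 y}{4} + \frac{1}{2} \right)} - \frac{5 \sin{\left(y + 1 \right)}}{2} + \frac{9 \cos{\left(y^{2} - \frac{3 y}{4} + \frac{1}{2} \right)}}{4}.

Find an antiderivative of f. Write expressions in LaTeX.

An antiderivative is F(y) = \frac{- 6 \sin{\left(y^{2} - \frac{3 y}{4} + \frac{1}{2} \right)} + 5 \cos{\left(y + 1 \right)}}{2}.

Integrate term by term and add the pieces.
Check: d/dy[\frac{- 6 \sin{\left(y^{2} - \frac{3 y}{4} + \frac{1}{2} \right)} + 5 \cos{\left(y + 1 \right)}}{2}] = - 6 y \cos{\left(y^{2} - \frac{3 y}{4} + \frac{1}{2} \right)} - \frac{5 \sin{\left(y + 1 \right)}}{2} + \frac{9 \cos{\left(y^{2} - \frac{3 y}{4} + \frac{1}{2} \right)}}{4} = f(y).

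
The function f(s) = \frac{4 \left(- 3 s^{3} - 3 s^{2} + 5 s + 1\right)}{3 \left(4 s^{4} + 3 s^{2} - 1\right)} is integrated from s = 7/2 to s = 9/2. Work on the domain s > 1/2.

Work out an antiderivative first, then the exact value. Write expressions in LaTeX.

Antiderivative: F(s) = \frac{19 \log{\left(s - \frac{1}{2} \right)}}{30} + \frac{\log{\left(s + \frac{1}{2} \right)}}{2} - \frac{16 \log{\left(s^{2} + 1 \right)}}{15} - \frac{16 \operatorname{atan}{\left(s \right)}}{15}; value = - \frac{16 \log{\left(\frac{85}{4} \right)}}{15} - \frac{16 \operatorname{atan}{\left(\frac{9}{2} \right)}}{15} - \frac{19 \log{\left(3 \right)}}{30} + \frac{2 \log{\left(4 \right)}}{15} + \frac{\log{\left(5 \right)}}{2} + \frac{16 \operatorname{atan}{\left(\frac{7}{2} \right)}}{15} + \frac{16 \log{\left(\frac{53}{4} \right)}}{15}

The denominator factors as 3 \left(2 s - 1\right) \left(2 s + 1\right) \left(s^{2} + 1\right); partial fractions split f into directly integrable pieces: - \frac{16 \left(2 s + 1\right)}{15 \left(s^{2} + 1\right)} + \frac{1}{2 s + 1} + \frac{19}{15 \left(2 s - 1\right)}.
F(s) = \frac{19 \log{\left(s - \frac{1}{2} \right)}}{30} + \frac{\log{\left(s + \frac{1}{2} \right)}}{2} - \frac{16 \log{\left(s^{2} + 1 \right)}}{15} - \frac{16 \operatorname{atan}{\left(s \right)}}{15} is an antiderivative of f.
Check: d/ds[\frac{19 \log{\left(s - \frac{1}{2} \right)}}{30} + \frac{\log{\left(s + \frac{1}{2} \right)}}{2} - \frac{16 \log{\left(s^{2} + 1 \right)}}{15} - \frac{16 \operatorname{atan}{\left(s \right)}}{15}] = \frac{- 12 s^{3} - 12 s^{2} + 20 s + 4}{12 s^{4} + 9 s^{2} - 3}, which equals f(s).
F(9/2) = - \frac{16 \log{\left(\frac{85}{4} \right)}}{15} - \frac{16 \operatorname{atan}{\left(\frac{9}{2} \right)}}{15} + \frac{\log{\left(5 \right)}}{2} + \frac{19 \log{\left(4 \right)}}{30}; F(7/2) = - \frac{16 \log{\left(\frac{53}{4} \right)}}{15} - \frac{16 \operatorname{atan}{\left(\frac{7}{2} \right)}}{15} + \frac{\log{\left(4 \right)}}{2} + \frac{19 \log{\left(3 \right)}}{30}.
Integral = F(9/2) - F(7/2) = - \frac{16 \log{\left(\frac{85}{4} \right)}}{15} - \frac{16 \operatorname{atan}{\left(\frac{9}{2} \right)}}{15} - \frac{19 \log{\left(3 \right)}}{30} + \frac{2 \log{\left(4 \right)}}{15} + \frac{\log{\left(5 \right)}}{2} + \frac{16 \operatorname{atan}{\left(\frac{7}{2} \right)}}{15} + \frac{16 \log{\left(\frac{53}{4} \right)}}{15}.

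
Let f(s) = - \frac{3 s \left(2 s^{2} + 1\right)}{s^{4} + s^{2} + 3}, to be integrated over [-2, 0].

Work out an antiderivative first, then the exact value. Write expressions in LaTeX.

Antiderivative: F(s) = - \frac{3 \log{\left(s^{4} + s^{2} + 3 \right)}}{2}; value = - \frac{3 \log{\left(3 \right)}}{2} + \frac{3 \log{\left(23 \right)}}{2}

f matches the chain-rule pattern g'(h)*h' with inner function h(s) = s^{4} + s^{2} + 3; substituting u = h(s) collapses the integral.
F(s) = - \frac{3 \log{\left(s^{4} + s^{2} + 3 \right)}}{2} is an antiderivative of f.
Check: d/ds[- \frac{3 \log{\left(s^{4} + s^{2} + 3 \right)}}{2}] = \frac{- 6 s^{3} - 3 s}{s^{4} + s^{2} + 3}, which equals f(s).
F(0) = - \frac{3 \log{\left(3 \right)}}{2}; F(-2) = - \frac{3 \log{\left(23 \right)}}{2}.
Integral = F(0) - F(-2) = - \frac{3 \log{\left(3 \right)}}{2} + \frac{3 \log{\left(23 \right)}}{2}.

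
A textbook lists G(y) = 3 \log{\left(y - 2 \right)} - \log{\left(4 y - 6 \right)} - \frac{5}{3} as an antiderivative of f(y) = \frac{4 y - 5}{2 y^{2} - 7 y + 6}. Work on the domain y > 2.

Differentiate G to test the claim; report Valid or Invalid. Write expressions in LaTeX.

Valid: G'(y) = f(y).

d/dy[G] = \frac{4 y - 5}{2 y^{2} - 7 y + 6}
This equals f(y) exactly, so the claim holds.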